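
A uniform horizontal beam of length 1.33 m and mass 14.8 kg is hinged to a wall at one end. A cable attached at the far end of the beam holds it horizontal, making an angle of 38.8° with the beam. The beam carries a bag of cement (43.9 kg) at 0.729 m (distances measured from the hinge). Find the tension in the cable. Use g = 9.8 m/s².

T ≈ 492 N

Sum moments about the hinge (the unknown hinge reaction has zero arm there).
Beam weight: 14.8 × 9.8 = 145 N down at 0.665 m → arm 0.665 m, τ = 145 × 0.665 = 96.43 N·m clockwise.
Bag of cement: 43.9 × 9.8 = 430.2 N down at 0.729 m → arm 0.729 m, τ = 430.2 × 0.729 = 313.6 N·m clockwise.
Total clockwise load moment = 410 N·m.
The cable tension T acts at 1.33 m; only its component perpendicular to the beam, T sinθ, produces torque. sin 38.8° = 0.6266.
Στ = 0 ⇒ T × 1.33 × 0.6266 = 410 ⇒ T = 410 / 0.8334 = 492 N.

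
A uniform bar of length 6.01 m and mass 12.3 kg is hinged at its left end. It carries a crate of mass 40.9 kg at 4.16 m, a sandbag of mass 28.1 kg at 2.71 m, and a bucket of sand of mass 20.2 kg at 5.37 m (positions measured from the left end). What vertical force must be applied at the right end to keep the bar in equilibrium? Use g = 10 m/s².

F ≈ 652 N

Taking torques about the left end:
Beam weight: 12.3 × 10 = 123 N down at 3.005 m → arm 3.005 m, τ = 123 × 3.005 = 369.6 N·m clockwise.
Crate: 40.9 × 10 = 409 N down at 4.16 m → arm 4.16 m, τ = 409 × 4.16 = 1701 N·m clockwise.
Sandbag: 28.1 × 10 = 281 N down at 2.71 m → arm 2.71 m, τ = 281 × 2.71 = 761.5 N·m clockwise.
Bucket of sand: 20.2 × 10 = 202 N down at 5.37 m → arm 5.37 m, τ = 202 × 5.37 = 1085 N·m clockwise.
Net moment of the loads = 3917 N·m clockwise.
The upward force F acts at the right end, arm 6.01 m, giving F × 6.01 counterclockwise.
Στ = 0 ⇒ F × 6.01 = 3917 ⇒ F = 3917 / 6.01 = 652 N.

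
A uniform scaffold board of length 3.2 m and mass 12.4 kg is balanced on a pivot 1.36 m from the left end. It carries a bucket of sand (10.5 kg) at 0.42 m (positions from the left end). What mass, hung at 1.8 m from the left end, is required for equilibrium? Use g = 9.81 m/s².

m ≈ 15.7 kg

Choose the pivot (at 1.36 m from the left end) as the axis so the support reaction has zero arm there.
Beam weight: 12.4 × 9.81 = 121.6 N down at 1.6 m → arm 0.24 m, τ = 121.6 × 0.24 = 29.18 N·m clockwise.
Bucket of sand: 10.5 × 9.81 = 103 N down at 0.42 m → arm 0.94 m, τ = 103 × 0.94 = 96.82 N·m counterclockwise.
Net moment of known loads = 67.64 N·m counterclockwise.
An unknown mass m at 1.8 m has arm 0.44 m; its moment is m·g·0.44 clockwise.
Στ = 0 ⇒ m × 9.81 × 0.44 = 67.64 ⇒ m = 67.64 / (9.81 × 0.44) = 15.7 kg.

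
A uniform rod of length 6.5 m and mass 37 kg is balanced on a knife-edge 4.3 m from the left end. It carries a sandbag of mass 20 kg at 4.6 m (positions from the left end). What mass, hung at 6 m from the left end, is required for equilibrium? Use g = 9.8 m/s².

Taking torques about the knife-edge (at 4.3 m from the left end):
Beam weight: 37 × 9.8 = 362.6 N down at 3.25 m → arm 1.05 m, τ = 362.6 × 1.05 = 380.7 N·m counterclockwise.
Sandbag: 20 × 9.8 = 196 N down at 4.6 m → arm 0.3 m, τ = 196 × 0.3 = 58.8 N·m clockwise.
Net moment of known loads = 321.9 N·m counterclockwise.
An unknown mass m at 6 m has arm 1.7 m; its moment is m·g·1.7 clockwise.
Balancing moments: m × 9.8 × 1.7 = 321.9, giving m = 321.9 / (9.8 × 1.7) = 19.3 kg.

m ≈ 19.3 kg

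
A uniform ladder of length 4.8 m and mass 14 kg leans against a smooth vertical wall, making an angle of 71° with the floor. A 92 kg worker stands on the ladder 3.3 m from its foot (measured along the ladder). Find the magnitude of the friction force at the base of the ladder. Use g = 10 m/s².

f ≈ 242 N

Sum moments about the foot of the ladder (the floor normal and friction both act there and drop out).
Ladder weight 14×10 = 140 N acts at 2.4 m along the ladder; its horizontal arm is 2.4·cos71° = 0.7814 m → τ = 109.4 N·m clockwise.
Worker: 92×10 = 920 N at 3.3 m → arm 1.074 m → τ = 988.1 N·m clockwise.
Wall normal N acts horizontally at the top; its moment arm is the height L sinθ = 4.8·sin71° = 4.538 m, counterclockwise.
For rotational equilibrium, N × 4.538 = 1098, so N = 242 N.
ΣFx = 0: friction at the foot balances the wall's push, so f = N_wall = 242 N.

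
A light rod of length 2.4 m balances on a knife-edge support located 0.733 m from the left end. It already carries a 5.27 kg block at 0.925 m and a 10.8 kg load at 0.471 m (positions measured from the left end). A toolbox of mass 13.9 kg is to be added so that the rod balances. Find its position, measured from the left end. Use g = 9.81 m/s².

Choose the knife-edge support (at 0.733 m from the left end) as the axis so the support reaction has zero arm there.
Block: 5.27 × 9.81 = 51.7 N down at 0.925 m → arm 0.192 m, τ = 51.7 × 0.192 = 9.926 N·m clockwise.
Load: 10.8 × 9.81 = 105.9 N down at 0.471 m → arm 0.262 m, τ = 105.9 × 0.262 = 27.75 N·m counterclockwise.
Net moment of existing loads = 17.82 N·m counterclockwise.
The toolbox weighs 13.9 × 9.81 = 136.4 N and must supply an equal clockwise moment, so its lever arm about the knife-edge support is 17.82 / 136.4 = 0.131 m.
That puts it at 0.733 + 0.131 = 0.864 m from the left end.

x ≈ 0.864 m from the left end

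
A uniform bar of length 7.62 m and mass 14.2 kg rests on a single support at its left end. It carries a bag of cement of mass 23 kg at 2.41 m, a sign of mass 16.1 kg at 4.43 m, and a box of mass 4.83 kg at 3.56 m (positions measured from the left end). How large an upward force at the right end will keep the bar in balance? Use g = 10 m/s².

Take moments about the left end.
Beam weight: 14.2 × 10 = 142 N down at 3.81 m → arm 3.81 m, τ = 142 × 3.81 = 541 N·m clockwise.
Bag of cement: 23 × 10 = 230 N down at 2.41 m → arm 2.41 m, τ = 230 × 2.41 = 554.3 N·m clockwise.
Sign: 16.1 × 10 = 161 N down at 4.43 m → arm 4.43 m, τ = 161 × 4.43 = 713.2 N·m clockwise.
Box: 4.83 × 10 = 48.3 N down at 3.56 m → arm 3.56 m, τ = 48.3 × 3.56 = 171.9 N·m clockwise.
Net moment of the loads = 1980 N·m clockwise.
The upward force F acts at the right end, arm 7.62 m, giving F × 7.62 counterclockwise.
For rotational equilibrium, F × 7.62 = 1980, so F = 1980 / 7.62 = 260 N.

F ≈ 260 N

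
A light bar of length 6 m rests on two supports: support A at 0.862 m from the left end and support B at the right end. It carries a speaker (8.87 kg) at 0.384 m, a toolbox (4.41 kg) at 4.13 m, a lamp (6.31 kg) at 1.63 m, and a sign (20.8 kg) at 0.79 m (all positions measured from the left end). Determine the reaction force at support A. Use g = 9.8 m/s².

R_A ≈ 370 N

Sum moments about support B (its reaction then has zero moment arm).
Speaker: 8.87 × 9.8 = 86.93 N down at 0.384 m → arm 5.616 m, τ = 86.93 × 5.616 = 488.2 N·m counterclockwise.
Toolbox: 4.41 × 9.8 = 43.22 N down at 4.13 m → arm 1.87 m, τ = 43.22 × 1.87 = 80.82 N·m counterclockwise.
Lamp: 6.31 × 9.8 = 61.84 N down at 1.63 m → arm 4.37 m, τ = 61.84 × 4.37 = 270.2 N·m counterclockwise.
Sign: 20.8 × 9.8 = 203.8 N down at 0.79 m → arm 5.21 m, τ = 203.8 × 5.21 = 1062 N·m counterclockwise.
Net load moment about support B = 1901 N·m counterclockwise.
Reaction R at support A is upward at 0.862 m, arm 5.138 m → moment R × 5.138 clockwise.
For rotational equilibrium, R × 5.138 = 1901, so R = 370 N.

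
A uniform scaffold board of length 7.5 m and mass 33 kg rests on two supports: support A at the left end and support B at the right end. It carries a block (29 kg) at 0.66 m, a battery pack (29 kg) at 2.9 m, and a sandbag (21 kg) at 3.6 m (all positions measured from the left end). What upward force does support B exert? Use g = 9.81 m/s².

Take moments about support A.
Beam weight: 33 × 9.81 = 323.7 N down at 3.75 m → arm 3.75 m, τ = 323.7 × 3.75 = 1214 N·m clockwise.
Block: 29 × 9.81 = 284.5 N down at 0.66 m → arm 0.66 m, τ = 284.5 × 0.66 = 187.8 N·m clockwise.
Battery pack: 29 × 9.81 = 284.5 N down at 2.9 m → arm 2.9 m, τ = 284.5 × 2.9 = 825 N·m clockwise.
Sandbag: 21 × 9.81 = 206 N down at 3.6 m → arm 3.6 m, τ = 206 × 3.6 = 741.6 N·m clockwise.
Net load moment about support A = 2968 N·m clockwise.
Reaction R at support B is upward at 7.5 m, arm 7.5 m → moment R × 7.5 counterclockwise.
Στ = 0 ⇒ R × 7.5 = 2968 ⇒ R = 396 N.

R_B ≈ 396 N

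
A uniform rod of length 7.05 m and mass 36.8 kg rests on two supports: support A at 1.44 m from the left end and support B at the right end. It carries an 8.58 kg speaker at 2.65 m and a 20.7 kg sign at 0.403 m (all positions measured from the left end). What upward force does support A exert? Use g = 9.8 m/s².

Take moments about support B.
Beam weight: 36.8 × 9.8 = 360.6 N down at 3.525 m → arm 3.525 m, τ = 360.6 × 3.525 = 1271 N·m counterclockwise.
Speaker: 8.58 × 9.8 = 84.08 N down at 2.65 m → arm 4.4 m, τ = 84.08 × 4.4 = 370 N·m counterclockwise.
Sign: 20.7 × 9.8 = 202.9 N down at 0.403 m → arm 6.647 m, τ = 202.9 × 6.647 = 1349 N·m counterclockwise.
Net load moment about support B = 2990 N·m counterclockwise.
Reaction R at support A is upward at 1.44 m, arm 5.61 m → moment R × 5.61 clockwise.
For rotational equilibrium, R × 5.61 = 2990, so R = 533 N.

R_A ≈ 533 N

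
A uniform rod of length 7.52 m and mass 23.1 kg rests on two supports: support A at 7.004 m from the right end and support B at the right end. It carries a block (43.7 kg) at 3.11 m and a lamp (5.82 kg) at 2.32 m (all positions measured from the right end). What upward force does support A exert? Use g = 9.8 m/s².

R_A ≈ 331 N

Taking torques about support B:
Beam weight: 23.1 × 9.8 = 226.4 N down at 3.76 m → arm 3.76 m, τ = 226.4 × 3.76 = 851.3 N·m counterclockwise.
Block: 43.7 × 9.8 = 428.3 N down at 3.11 m → arm 3.11 m, τ = 428.3 × 3.11 = 1332 N·m counterclockwise.
Lamp: 5.82 × 9.8 = 57.04 N down at 2.32 m → arm 2.32 m, τ = 57.04 × 2.32 = 132.3 N·m counterclockwise.
Net load moment about support B = 2316 N·m counterclockwise.
Reaction R at support A is upward at 7.004 m, arm 7.004 m → moment R × 7.004 clockwise.
Balancing moments: R × 7.004 = 2316, giving R = 331 N.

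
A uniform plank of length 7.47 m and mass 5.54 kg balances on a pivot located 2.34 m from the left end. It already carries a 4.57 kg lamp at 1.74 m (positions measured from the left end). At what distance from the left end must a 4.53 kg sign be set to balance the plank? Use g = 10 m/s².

x ≈ 1.24 m from the left end

Choose the pivot (at 2.34 m from the left end) as the axis so the support reaction has zero arm there.
Beam weight: 5.54 × 10 = 55.4 N down at 3.735 m → arm 1.395 m, τ = 55.4 × 1.395 = 77.28 N·m clockwise.
Lamp: 4.57 × 10 = 45.7 N down at 1.74 m → arm 0.6 m, τ = 45.7 × 0.6 = 27.42 N·m counterclockwise.
Net moment of existing loads = 49.86 N·m clockwise.
The sign weighs 4.53 × 10 = 45.3 N and must supply an equal counterclockwise moment, so its lever arm about the pivot is 49.86 / 45.3 = 1.1 m.
That puts it at 2.34 − 1.1 = 1.24 m from the left end.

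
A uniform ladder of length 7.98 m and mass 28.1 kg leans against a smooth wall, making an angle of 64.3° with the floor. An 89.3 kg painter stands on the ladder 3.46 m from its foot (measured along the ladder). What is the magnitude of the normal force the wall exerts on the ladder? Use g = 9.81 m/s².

Taking torques about the foot of the ladder:
Ladder weight 28.1×9.81 = 275.7 N acts at 3.99 m along the ladder; its horizontal arm is 3.99·cos64.3° = 1.73 m → τ = 477 N·m clockwise.
Painter: 89.3×9.81 = 876 N at 3.46 m → arm 1.5 m → τ = 1314 N·m clockwise.
Wall normal N acts horizontally at the top; its moment arm is the height L sinθ = 7.98·sin64.3° = 7.191 m, counterclockwise.
Setting net torque to zero: N × 7.191 = 1791 → N = 249 N.

N_wall ≈ 249 N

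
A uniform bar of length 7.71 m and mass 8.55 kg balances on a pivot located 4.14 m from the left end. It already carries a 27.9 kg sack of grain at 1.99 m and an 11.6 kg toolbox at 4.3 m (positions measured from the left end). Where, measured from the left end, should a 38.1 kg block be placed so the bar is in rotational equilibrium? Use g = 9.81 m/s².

x ≈ 5.73 m from the left end

Choose the pivot (at 4.14 m from the left end) as the axis so the support reaction has zero arm there.
Beam weight: 8.55 × 9.81 = 83.88 N down at 3.855 m → arm 0.285 m, τ = 83.88 × 0.285 = 23.91 N·m counterclockwise.
Sack of grain: 27.9 × 9.81 = 273.7 N down at 1.99 m → arm 2.15 m, τ = 273.7 × 2.15 = 588.5 N·m counterclockwise.
Toolbox: 11.6 × 9.81 = 113.8 N down at 4.3 m → arm 0.16 m, τ = 113.8 × 0.16 = 18.21 N·m clockwise.
Net moment of existing loads = 594.2 N·m counterclockwise.
The block weighs 38.1 × 9.81 = 373.8 N and must supply an equal clockwise moment, so its lever arm about the pivot is 594.2 / 373.8 = 1.59 m.
That puts it at 4.14 + 1.59 = 5.73 m from the left end.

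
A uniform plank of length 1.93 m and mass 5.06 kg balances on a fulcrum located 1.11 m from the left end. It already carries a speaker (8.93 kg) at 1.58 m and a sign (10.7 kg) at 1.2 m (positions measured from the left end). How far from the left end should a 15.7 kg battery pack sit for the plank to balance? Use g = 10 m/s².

Choose the fulcrum (at 1.11 m from the left end) as the axis so the support reaction has zero arm there.
Beam weight: 5.06 × 10 = 50.6 N down at 0.965 m → arm 0.145 m, τ = 50.6 × 0.145 = 7.337 N·m counterclockwise.
Speaker: 8.93 × 10 = 89.3 N down at 1.58 m → arm 0.47 m, τ = 89.3 × 0.47 = 41.97 N·m clockwise.
Sign: 10.7 × 10 = 107 N down at 1.2 m → arm 0.09 m, τ = 107 × 0.09 = 9.63 N·m clockwise.
Net moment of existing loads = 44.26 N·m clockwise.
The battery pack weighs 15.7 × 10 = 157 N and must supply an equal counterclockwise moment, so its lever arm about the fulcrum is 44.26 / 157 = 0.282 m.
That puts it at 1.11 − 0.282 = 0.828 m from the left end.

x ≈ 0.828 m from the left end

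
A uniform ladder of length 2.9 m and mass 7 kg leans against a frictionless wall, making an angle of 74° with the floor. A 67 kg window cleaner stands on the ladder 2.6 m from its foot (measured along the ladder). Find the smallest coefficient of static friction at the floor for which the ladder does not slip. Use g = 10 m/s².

Choose the foot of the ladder as the axis so the floor normal and friction both act there and drop out.
Ladder weight 7×10 = 70 N acts at 1.45 m along the ladder; its horizontal arm is 1.45·cos74° = 0.3997 m → τ = 27.98 N·m clockwise.
Window cleaner: 67×10 = 670 N at 2.6 m → arm 0.7167 m → τ = 480.2 N·m clockwise.
Wall normal N acts horizontally at the top; its moment arm is the height L sinθ = 2.9·sin74° = 2.788 m, counterclockwise.
For rotational equilibrium, N × 2.788 = 508.2, so N = 182.3 N.
ΣFx = 0 ⇒ f = N_wall = 182.3 N. ΣFy = 0 ⇒ N_floor = 740 N.
μ_min = f / N_floor = 182.3 / 740 = 0.246.

μ_min ≈ 0.246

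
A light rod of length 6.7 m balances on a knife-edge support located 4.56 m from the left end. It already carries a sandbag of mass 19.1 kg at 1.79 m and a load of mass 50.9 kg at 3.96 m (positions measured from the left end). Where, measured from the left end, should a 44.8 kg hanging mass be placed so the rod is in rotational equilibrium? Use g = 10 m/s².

Taking torques about the knife-edge support (at 4.56 m from the left end):
Sandbag: 19.1 × 10 = 191 N down at 1.79 m → arm 2.77 m, τ = 191 × 2.77 = 529.1 N·m counterclockwise.
Load: 50.9 × 10 = 509 N down at 3.96 m → arm 0.6 m, τ = 509 × 0.6 = 305.4 N·m counterclockwise.
Net moment of existing loads = 834.5 N·m counterclockwise.
The hanging mass weighs 44.8 × 10 = 448 N and must supply an equal clockwise moment, so its lever arm about the knife-edge support is 834.5 / 448 = 1.86 m.
That puts it at 4.56 + 1.86 = 6.42 m from the left end.

x ≈ 6.42 m from the left end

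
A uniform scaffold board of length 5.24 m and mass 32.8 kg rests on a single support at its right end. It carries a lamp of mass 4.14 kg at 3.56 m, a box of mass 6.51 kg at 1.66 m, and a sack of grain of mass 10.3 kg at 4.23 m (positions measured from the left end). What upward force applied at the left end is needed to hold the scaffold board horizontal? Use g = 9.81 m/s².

Sum moments about the right end (the unknown pivot reaction has zero arm there).
Beam weight: 32.8 × 9.81 = 321.8 N down at 2.62 m → arm 2.62 m, τ = 321.8 × 2.62 = 843.1 N·m counterclockwise.
Lamp: 4.14 × 9.81 = 40.61 N down at 3.56 m → arm 1.68 m, τ = 40.61 × 1.68 = 68.22 N·m counterclockwise.
Box: 6.51 × 9.81 = 63.86 N down at 1.66 m → arm 3.58 m, τ = 63.86 × 3.58 = 228.6 N·m counterclockwise.
Sack of grain: 10.3 × 9.81 = 101 N down at 4.23 m → arm 1.01 m, τ = 101 × 1.01 = 102 N·m counterclockwise.
Net moment of the loads = 1242 N·m counterclockwise.
The upward force F acts at the left end, arm 5.24 m, giving F × 5.24 clockwise.
Balancing moments: F × 5.24 = 1242, giving F = 1242 / 5.24 = 237 N.

F ≈ 237 N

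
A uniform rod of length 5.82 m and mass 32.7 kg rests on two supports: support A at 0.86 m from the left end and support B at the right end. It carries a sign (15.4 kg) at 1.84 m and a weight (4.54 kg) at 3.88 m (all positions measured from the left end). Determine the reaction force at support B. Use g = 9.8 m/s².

R_B ≈ 189 N

Choose support A as the axis so its reaction then has zero moment arm.
Beam weight: 32.7 × 9.8 = 320.5 N down at 2.91 m → arm 2.05 m, τ = 320.5 × 2.05 = 657 N·m clockwise.
Sign: 15.4 × 9.8 = 150.9 N down at 1.84 m → arm 0.98 m, τ = 150.9 × 0.98 = 147.9 N·m clockwise.
Weight: 4.54 × 9.8 = 44.49 N down at 3.88 m → arm 3.02 m, τ = 44.49 × 3.02 = 134.4 N·m clockwise.
Net load moment about support A = 939.3 N·m clockwise.
Reaction R at support B is upward at 5.82 m, arm 4.96 m → moment R × 4.96 counterclockwise.
Setting net torque to zero: R × 4.96 = 939.3 → R = 189 N.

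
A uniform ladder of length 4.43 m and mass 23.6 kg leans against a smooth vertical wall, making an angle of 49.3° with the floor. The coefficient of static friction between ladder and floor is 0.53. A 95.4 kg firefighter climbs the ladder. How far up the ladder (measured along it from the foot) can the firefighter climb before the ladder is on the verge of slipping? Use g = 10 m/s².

Sum moments about the foot of the ladder (the floor normal and friction both act there and drop out).
Ladder weight 23.6×10 = 236 N acts at 2.215 m along the ladder; its horizontal arm is 2.215·cos49.3° = 1.444 m → τ = 340.8 N·m clockwise.
Firefighter weight 95.4×10 = 954 N at distance d → arm d·cos49.3° → τ = 954·d·0.6521 clockwise.
Wall normal N at the top has arm L sinθ = 3.359 m counterclockwise, so Στ = 0 gives N·3.359 = 340.8 + 622.1·d.
ΣFy = 0 ⇒ N_floor = 1190 N, so the maximum friction is μ_s·N_floor = 0.53×1190 = 630.7 N. ΣFx = 0 ⇒ N_wall = f, so at the slipping point N = 630.7 N.
Substituting: 630.7×3.359 = 340.8 + 622.1·d ⇒ d = (2119 − 340.8) / 622.1 = 2.86 m.

d ≈ 2.86 m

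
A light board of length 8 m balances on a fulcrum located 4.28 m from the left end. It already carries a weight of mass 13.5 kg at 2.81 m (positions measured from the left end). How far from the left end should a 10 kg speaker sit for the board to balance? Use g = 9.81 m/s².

x ≈ 6.26 m from the left end

Choose the fulcrum (at 4.28 m from the left end) as the axis so the support reaction has zero arm there.
Weight: 13.5 × 9.81 = 132.4 N down at 2.81 m → arm 1.47 m, τ = 132.4 × 1.47 = 194.6 N·m counterclockwise.
Net moment of existing loads = 194.6 N·m counterclockwise.
The speaker weighs 10 × 9.81 = 98.1 N and must supply an equal clockwise moment, so its lever arm about the fulcrum is 194.6 / 98.1 = 1.98 m.
That puts it at 4.28 + 1.98 = 6.26 m from the left end.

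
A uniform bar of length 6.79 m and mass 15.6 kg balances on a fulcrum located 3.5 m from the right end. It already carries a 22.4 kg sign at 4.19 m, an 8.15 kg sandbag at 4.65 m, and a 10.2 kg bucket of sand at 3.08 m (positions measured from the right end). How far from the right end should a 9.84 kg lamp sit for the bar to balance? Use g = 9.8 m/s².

Choose the fulcrum (at 3.5 m from the right end) as the axis so the support reaction has zero arm there.
Beam weight: 15.6 × 9.8 = 152.9 N down at 3.395 m → arm 0.105 m, τ = 152.9 × 0.105 = 16.05 N·m clockwise.
Sign: 22.4 × 9.8 = 219.5 N down at 4.19 m → arm 0.69 m, τ = 219.5 × 0.69 = 151.5 N·m counterclockwise.
Sandbag: 8.15 × 9.8 = 79.87 N down at 4.65 m → arm 1.15 m, τ = 79.87 × 1.15 = 91.85 N·m counterclockwise.
Bucket of sand: 10.2 × 9.8 = 99.96 N down at 3.08 m → arm 0.42 m, τ = 99.96 × 0.42 = 41.98 N·m clockwise.
Net moment of existing loads = 185.3 N·m counterclockwise.
The lamp weighs 9.84 × 9.8 = 96.43 N and must supply an equal clockwise moment, so its lever arm about the fulcrum is 185.3 / 96.43 = 1.92 m.
That puts it at 3.5 − 1.92 = 1.58 m from the right end.

x ≈ 1.58 m from the right end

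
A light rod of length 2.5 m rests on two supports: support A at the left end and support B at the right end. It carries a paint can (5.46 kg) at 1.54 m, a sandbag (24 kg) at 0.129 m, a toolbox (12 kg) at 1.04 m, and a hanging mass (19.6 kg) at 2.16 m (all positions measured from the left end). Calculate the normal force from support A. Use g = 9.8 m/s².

Choose support B as the axis so its reaction then has zero moment arm.
Paint can: 5.46 × 9.8 = 53.51 N down at 1.54 m → arm 0.96 m, τ = 53.51 × 0.96 = 51.37 N·m counterclockwise.
Sandbag: 24 × 9.8 = 235.2 N down at 0.129 m → arm 2.371 m, τ = 235.2 × 2.371 = 557.7 N·m counterclockwise.
Toolbox: 12 × 9.8 = 117.6 N down at 1.04 m → arm 1.46 m, τ = 117.6 × 1.46 = 171.7 N·m counterclockwise.
Hanging mass: 19.6 × 9.8 = 192.1 N down at 2.16 m → arm 0.34 m, τ = 192.1 × 0.34 = 65.31 N·m counterclockwise.
Net load moment about support B = 846.1 N·m counterclockwise.
Reaction R at support A is upward at 0 m, arm 2.5 m → moment R × 2.5 clockwise.
For rotational equilibrium, R × 2.5 = 846.1, so R = 338 N.

R_A ≈ 338 N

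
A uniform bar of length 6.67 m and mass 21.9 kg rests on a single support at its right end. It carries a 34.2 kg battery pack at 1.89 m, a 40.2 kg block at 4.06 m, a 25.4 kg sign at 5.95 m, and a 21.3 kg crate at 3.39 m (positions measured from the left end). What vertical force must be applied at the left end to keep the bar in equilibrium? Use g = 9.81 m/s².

About the right end:
Beam weight: 21.9 × 9.81 = 214.8 N down at 3.335 m → arm 3.335 m, τ = 214.8 × 3.335 = 716.4 N·m counterclockwise.
Battery pack: 34.2 × 9.81 = 335.5 N down at 1.89 m → arm 4.78 m, τ = 335.5 × 4.78 = 1604 N·m counterclockwise.
Block: 40.2 × 9.81 = 394.4 N down at 4.06 m → arm 2.61 m, τ = 394.4 × 2.61 = 1029 N·m counterclockwise.
Sign: 25.4 × 9.81 = 249.2 N down at 5.95 m → arm 0.72 m, τ = 249.2 × 0.72 = 179.4 N·m counterclockwise.
Crate: 21.3 × 9.81 = 209 N down at 3.39 m → arm 3.28 m, τ = 209 × 3.28 = 685.5 N·m counterclockwise.
Net moment of the loads = 4214 N·m counterclockwise.
The upward force F acts at the left end, arm 6.67 m, giving F × 6.67 clockwise.
Balancing moments: F × 6.67 = 4214, giving F = 4214 / 6.67 = 632 N.

F ≈ 632 N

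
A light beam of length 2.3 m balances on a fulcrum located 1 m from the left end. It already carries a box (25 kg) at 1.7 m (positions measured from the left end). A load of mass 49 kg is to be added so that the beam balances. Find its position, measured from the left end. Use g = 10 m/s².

x ≈ 0.643 m from the left end

Taking torques about the fulcrum (at 1 m from the left end):
Box: 25 × 10 = 250 N down at 1.7 m → arm 0.7 m, τ = 250 × 0.7 = 175 N·m clockwise.
Net moment of existing loads = 175 N·m clockwise.
The load weighs 49 × 10 = 490 N and must supply an equal counterclockwise moment, so its lever arm about the fulcrum is 175 / 490 = 0.357 m.
That puts it at 1 − 0.357 = 0.643 m from the left end.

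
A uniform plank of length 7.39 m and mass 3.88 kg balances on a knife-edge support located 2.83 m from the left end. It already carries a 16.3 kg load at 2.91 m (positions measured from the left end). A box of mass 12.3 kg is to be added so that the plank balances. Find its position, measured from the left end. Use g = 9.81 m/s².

Taking torques about the knife-edge support (at 2.83 m from the left end):
Beam weight: 3.88 × 9.81 = 38.06 N down at 3.695 m → arm 0.865 m, τ = 38.06 × 0.865 = 32.92 N·m clockwise.
Load: 16.3 × 9.81 = 159.9 N down at 2.91 m → arm 0.08 m, τ = 159.9 × 0.08 = 12.79 N·m clockwise.
Net moment of existing loads = 45.71 N·m clockwise.
The box weighs 12.3 × 9.81 = 120.7 N and must supply an equal counterclockwise moment, so its lever arm about the knife-edge support is 45.71 / 120.7 = 0.379 m.
That puts it at 2.83 − 0.379 = 2.45 m from the left end.

x ≈ 2.45 m from the left end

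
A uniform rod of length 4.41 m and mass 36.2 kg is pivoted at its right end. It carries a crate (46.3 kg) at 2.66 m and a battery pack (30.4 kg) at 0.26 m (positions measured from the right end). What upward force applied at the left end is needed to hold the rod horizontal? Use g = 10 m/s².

F ≈ 478 N

Taking torques about the right end:
Beam weight: 36.2 × 10 = 362 N down at 2.205 m → arm 2.205 m, τ = 362 × 2.205 = 798.2 N·m counterclockwise.
Crate: 46.3 × 10 = 463 N down at 2.66 m → arm 2.66 m, τ = 463 × 2.66 = 1232 N·m counterclockwise.
Battery pack: 30.4 × 10 = 304 N down at 0.26 m → arm 0.26 m, τ = 304 × 0.26 = 79.04 N·m counterclockwise.
Net moment of the loads = 2109 N·m counterclockwise.
The upward force F acts at the left end, arm 4.41 m, giving F × 4.41 clockwise.
Στ = 0 ⇒ F × 4.41 = 2109 ⇒ F = 2109 / 4.41 = 478 N.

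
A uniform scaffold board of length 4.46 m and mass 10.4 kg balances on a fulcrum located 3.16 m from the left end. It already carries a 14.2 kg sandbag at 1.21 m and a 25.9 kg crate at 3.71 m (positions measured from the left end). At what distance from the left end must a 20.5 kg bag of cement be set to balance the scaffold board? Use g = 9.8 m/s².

Taking torques about the fulcrum (at 3.16 m from the left end):
Beam weight: 10.4 × 9.8 = 101.9 N down at 2.23 m → arm 0.93 m, τ = 101.9 × 0.93 = 94.77 N·m counterclockwise.
Sandbag: 14.2 × 9.8 = 139.2 N down at 1.21 m → arm 1.95 m, τ = 139.2 × 1.95 = 271.4 N·m counterclockwise.
Crate: 25.9 × 9.8 = 253.8 N down at 3.71 m → arm 0.55 m, τ = 253.8 × 0.55 = 139.6 N·m clockwise.
Net moment of existing loads = 226.6 N·m counterclockwise.
The bag of cement weighs 20.5 × 9.8 = 200.9 N and must supply an equal clockwise moment, so its lever arm about the fulcrum is 226.6 / 200.9 = 1.13 m.
That puts it at 3.16 + 1.13 = 4.29 m from the left end.

x ≈ 4.29 m from the left end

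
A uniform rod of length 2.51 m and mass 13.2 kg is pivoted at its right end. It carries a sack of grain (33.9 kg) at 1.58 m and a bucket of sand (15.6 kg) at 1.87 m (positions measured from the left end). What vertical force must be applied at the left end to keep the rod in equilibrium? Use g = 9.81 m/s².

About the right end:
Beam weight: 13.2 × 9.81 = 129.5 N down at 1.255 m → arm 1.255 m, τ = 129.5 × 1.255 = 162.5 N·m counterclockwise.
Sack of grain: 33.9 × 9.81 = 332.6 N down at 1.58 m → arm 0.93 m, τ = 332.6 × 0.93 = 309.3 N·m counterclockwise.
Bucket of sand: 15.6 × 9.81 = 153 N down at 1.87 m → arm 0.64 m, τ = 153 × 0.64 = 97.92 N·m counterclockwise.
Net moment of the loads = 569.7 N·m counterclockwise.
The upward force F acts at the left end, arm 2.51 m, giving F × 2.51 clockwise.
Στ = 0 ⇒ F × 2.51 = 569.7 ⇒ F = 569.7 / 2.51 = 227 N.

F ≈ 227 N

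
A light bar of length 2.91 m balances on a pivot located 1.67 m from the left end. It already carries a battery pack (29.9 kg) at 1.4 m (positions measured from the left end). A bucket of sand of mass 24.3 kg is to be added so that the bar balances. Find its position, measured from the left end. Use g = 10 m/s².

x ≈ 2 m from the left end

About the pivot (at 1.67 m from the left end):
Battery pack: 29.9 × 10 = 299 N down at 1.4 m → arm 0.27 m, τ = 299 × 0.27 = 80.73 N·m counterclockwise.
Net moment of existing loads = 80.73 N·m counterclockwise.
The bucket of sand weighs 24.3 × 10 = 243 N and must supply an equal clockwise moment, so its lever arm about the pivot is 80.73 / 243 = 0.332 m.
That puts it at 1.67 + 0.332 = 2 m from the left end.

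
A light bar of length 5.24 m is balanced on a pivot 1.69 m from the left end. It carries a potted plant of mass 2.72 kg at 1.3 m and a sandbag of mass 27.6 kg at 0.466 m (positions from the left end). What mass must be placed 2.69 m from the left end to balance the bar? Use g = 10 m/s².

Sum moments about the pivot (at 1.69 m from the left end) (the support reaction has zero arm there).
Potted plant: 2.72 × 10 = 27.2 N down at 1.3 m → arm 0.39 m, τ = 27.2 × 0.39 = 10.61 N·m counterclockwise.
Sandbag: 27.6 × 10 = 276 N down at 0.466 m → arm 1.224 m, τ = 276 × 1.224 = 337.8 N·m counterclockwise.
Net moment of known loads = 348.4 N·m counterclockwise.
An unknown mass m at 2.69 m has arm 1 m; its moment is m·g·1 clockwise.
For rotational equilibrium, m × 10 × 1 = 348.4, so m = 348.4 / (10 × 1) = 34.8 kg.

m ≈ 34.8 kg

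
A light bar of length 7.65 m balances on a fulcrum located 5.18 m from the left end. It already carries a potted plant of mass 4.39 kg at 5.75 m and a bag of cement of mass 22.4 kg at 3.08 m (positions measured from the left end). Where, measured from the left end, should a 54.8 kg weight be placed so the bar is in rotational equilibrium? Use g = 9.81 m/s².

x ≈ 5.99 m from the left end

Taking torques about the fulcrum (at 5.18 m from the left end):
Potted plant: 4.39 × 9.81 = 43.07 N down at 5.75 m → arm 0.57 m, τ = 43.07 × 0.57 = 24.55 N·m clockwise.
Bag of cement: 22.4 × 9.81 = 219.7 N down at 3.08 m → arm 2.1 m, τ = 219.7 × 2.1 = 461.4 N·m counterclockwise.
Net moment of existing loads = 436.8 N·m counterclockwise.
The weight weighs 54.8 × 9.81 = 537.6 N and must supply an equal clockwise moment, so its lever arm about the fulcrum is 436.8 / 537.6 = 0.812 m.
That puts it at 5.18 + 0.812 = 5.99 m from the left end.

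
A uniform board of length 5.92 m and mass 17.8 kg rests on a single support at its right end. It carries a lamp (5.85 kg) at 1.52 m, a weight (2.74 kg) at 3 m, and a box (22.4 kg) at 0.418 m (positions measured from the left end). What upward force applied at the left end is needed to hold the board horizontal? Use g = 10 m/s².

F ≈ 354 N

Sum moments about the right end (the unknown pivot reaction has zero arm there).
Beam weight: 17.8 × 10 = 178 N down at 2.96 m → arm 2.96 m, τ = 178 × 2.96 = 526.9 N·m counterclockwise.
Lamp: 5.85 × 10 = 58.5 N down at 1.52 m → arm 4.4 m, τ = 58.5 × 4.4 = 257.4 N·m counterclockwise.
Weight: 2.74 × 10 = 27.4 N down at 3 m → arm 2.92 m, τ = 27.4 × 2.92 = 80.01 N·m counterclockwise.
Box: 22.4 × 10 = 224 N down at 0.418 m → arm 5.502 m, τ = 224 × 5.502 = 1232 N·m counterclockwise.
Net moment of the loads = 2096 N·m counterclockwise.
The upward force F acts at the left end, arm 5.92 m, giving F × 5.92 clockwise.
Στ = 0 ⇒ F × 5.92 = 2096 ⇒ F = 2096 / 5.92 = 354 N.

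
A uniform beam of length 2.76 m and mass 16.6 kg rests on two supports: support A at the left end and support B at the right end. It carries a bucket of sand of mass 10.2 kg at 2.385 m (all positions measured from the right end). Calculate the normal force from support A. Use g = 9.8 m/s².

R_A ≈ 168 N

Sum moments about support B (its reaction then has zero moment arm).
Beam weight: 16.6 × 9.8 = 162.7 N down at 1.38 m → arm 1.38 m, τ = 162.7 × 1.38 = 224.5 N·m counterclockwise.
Bucket of sand: 10.2 × 9.8 = 99.96 N down at 2.385 m → arm 2.385 m, τ = 99.96 × 2.385 = 238.4 N·m counterclockwise.
Net load moment about support B = 462.9 N·m counterclockwise.
Reaction R at support A is upward at 2.76 m, arm 2.76 m → moment R × 2.76 clockwise.
Στ = 0 ⇒ R × 2.76 = 462.9 ⇒ R = 168 N.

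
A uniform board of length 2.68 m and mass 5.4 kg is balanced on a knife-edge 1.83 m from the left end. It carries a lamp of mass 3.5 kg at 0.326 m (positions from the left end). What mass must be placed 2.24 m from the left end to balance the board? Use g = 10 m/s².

m ≈ 19.3 kg

Taking torques about the knife-edge (at 1.83 m from the left end):
Beam weight: 5.4 × 10 = 54 N down at 1.34 m → arm 0.49 m, τ = 54 × 0.49 = 26.46 N·m counterclockwise.
Lamp: 3.5 × 10 = 35 N down at 0.326 m → arm 1.504 m, τ = 35 × 1.504 = 52.64 N·m counterclockwise.
Net moment of known loads = 79.1 N·m counterclockwise.
An unknown mass m at 2.24 m has arm 0.41 m; its moment is m·g·0.41 clockwise.
Στ = 0 ⇒ m × 10 × 0.41 = 79.1 ⇒ m = 79.1 / (10 × 0.41) = 19.3 kg.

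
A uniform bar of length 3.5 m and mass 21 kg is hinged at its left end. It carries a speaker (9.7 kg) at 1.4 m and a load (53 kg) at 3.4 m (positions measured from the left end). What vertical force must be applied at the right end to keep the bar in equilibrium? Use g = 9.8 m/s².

F ≈ 645 N

Taking torques about the left end:
Beam weight: 21 × 9.8 = 205.8 N down at 1.75 m → arm 1.75 m, τ = 205.8 × 1.75 = 360.2 N·m clockwise.
Speaker: 9.7 × 9.8 = 95.06 N down at 1.4 m → arm 1.4 m, τ = 95.06 × 1.4 = 133.1 N·m clockwise.
Load: 53 × 9.8 = 519.4 N down at 3.4 m → arm 3.4 m, τ = 519.4 × 3.4 = 1766 N·m clockwise.
Net moment of the loads = 2259 N·m clockwise.
The upward force F acts at the right end, arm 3.5 m, giving F × 3.5 counterclockwise.
For rotational equilibrium, F × 3.5 = 2259, so F = 2259 / 3.5 = 645 N.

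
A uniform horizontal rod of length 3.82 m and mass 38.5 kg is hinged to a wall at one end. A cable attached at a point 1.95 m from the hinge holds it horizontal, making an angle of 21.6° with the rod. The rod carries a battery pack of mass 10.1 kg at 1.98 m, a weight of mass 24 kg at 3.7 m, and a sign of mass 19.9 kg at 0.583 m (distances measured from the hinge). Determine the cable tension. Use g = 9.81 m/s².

T ≈ 2650 N

Taking torques about the hinge:
Beam weight: 38.5 × 9.81 = 377.7 N down at 1.91 m → arm 1.91 m, τ = 377.7 × 1.91 = 721.4 N·m clockwise.
Battery pack: 10.1 × 9.81 = 99.08 N down at 1.98 m → arm 1.98 m, τ = 99.08 × 1.98 = 196.2 N·m clockwise.
Weight: 24 × 9.81 = 235.4 N down at 3.7 m → arm 3.7 m, τ = 235.4 × 3.7 = 871 N·m clockwise.
Sign: 19.9 × 9.81 = 195.2 N down at 0.583 m → arm 0.583 m, τ = 195.2 × 0.583 = 113.8 N·m clockwise.
Total clockwise load moment = 1902 N·m.
The cable tension T acts at 1.95 m; only its component perpendicular to the rod, T sinθ, produces torque. sin 21.6° = 0.3681.
For rotational equilibrium, T × 1.95 × 0.3681 = 1902, so T = 1902 / 0.7178 = 2650 N.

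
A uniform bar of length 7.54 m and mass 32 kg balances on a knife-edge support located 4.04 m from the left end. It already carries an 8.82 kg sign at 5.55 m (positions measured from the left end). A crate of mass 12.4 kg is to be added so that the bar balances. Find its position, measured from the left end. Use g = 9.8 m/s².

Taking torques about the knife-edge support (at 4.04 m from the left end):
Beam weight: 32 × 9.8 = 313.6 N down at 3.77 m → arm 0.27 m, τ = 313.6 × 0.27 = 84.67 N·m counterclockwise.
Sign: 8.82 × 9.8 = 86.44 N down at 5.55 m → arm 1.51 m, τ = 86.44 × 1.51 = 130.5 N·m clockwise.
Net moment of existing loads = 45.83 N·m clockwise.
The crate weighs 12.4 × 9.8 = 121.5 N and must supply an equal counterclockwise moment, so its lever arm about the knife-edge support is 45.83 / 121.5 = 0.377 m.
That puts it at 4.04 − 0.377 = 3.66 m from the left end.

x ≈ 3.66 m from the left end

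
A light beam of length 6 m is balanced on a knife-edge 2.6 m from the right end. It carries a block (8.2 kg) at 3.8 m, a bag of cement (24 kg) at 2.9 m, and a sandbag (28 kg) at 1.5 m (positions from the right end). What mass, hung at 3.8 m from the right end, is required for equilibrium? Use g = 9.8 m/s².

m ≈ 11.5 kg

Take moments about the knife-edge (at 2.6 m from the right end).
Block: 8.2 × 9.8 = 80.36 N down at 3.8 m → arm 1.2 m, τ = 80.36 × 1.2 = 96.43 N·m counterclockwise.
Bag of cement: 24 × 9.8 = 235.2 N down at 2.9 m → arm 0.3 m, τ = 235.2 × 0.3 = 70.56 N·m counterclockwise.
Sandbag: 28 × 9.8 = 274.4 N down at 1.5 m → arm 1.1 m, τ = 274.4 × 1.1 = 301.8 N·m clockwise.
Net moment of known loads = 134.8 N·m clockwise.
An unknown mass m at 3.8 m has arm 1.2 m; its moment is m·g·1.2 counterclockwise.
Στ = 0 ⇒ m × 9.8 × 1.2 = 134.8 ⇒ m = 134.8 / (9.8 × 1.2) = 11.5 kg.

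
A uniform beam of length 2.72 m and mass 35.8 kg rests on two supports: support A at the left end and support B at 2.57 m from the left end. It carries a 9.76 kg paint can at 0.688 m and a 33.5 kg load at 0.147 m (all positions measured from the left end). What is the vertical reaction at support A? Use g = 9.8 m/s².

Take moments about support B.
Beam weight: 35.8 × 9.8 = 350.8 N down at 1.36 m → arm 1.21 m, τ = 350.8 × 1.21 = 424.5 N·m counterclockwise.
Paint can: 9.76 × 9.8 = 95.65 N down at 0.688 m → arm 1.882 m, τ = 95.65 × 1.882 = 180 N·m counterclockwise.
Load: 33.5 × 9.8 = 328.3 N down at 0.147 m → arm 2.423 m, τ = 328.3 × 2.423 = 795.5 N·m counterclockwise.
Net load moment about support B = 1400 N·m counterclockwise.
Reaction R at support A is upward at 0 m, arm 2.57 m → moment R × 2.57 clockwise.
Στ = 0 ⇒ R × 2.57 = 1400 ⇒ R = 545 N.

R_A ≈ 545 N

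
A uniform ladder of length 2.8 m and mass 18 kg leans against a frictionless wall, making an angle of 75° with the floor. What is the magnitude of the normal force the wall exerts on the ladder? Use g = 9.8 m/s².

Sum moments about the foot of the ladder (the floor normal and friction both act there and drop out).
Ladder weight 18×9.8 = 176.4 N acts at 1.4 m along the ladder; its horizontal arm is 1.4·cos75° = 0.3623 m → τ = 63.91 N·m clockwise.
Wall normal N acts horizontally at the top; its moment arm is the height L sinθ = 2.8·sin75° = 2.705 m, counterclockwise.
Στ = 0 ⇒ N × 2.705 = 63.91 ⇒ N = 23.6 N.

N_wall ≈ 23.6 N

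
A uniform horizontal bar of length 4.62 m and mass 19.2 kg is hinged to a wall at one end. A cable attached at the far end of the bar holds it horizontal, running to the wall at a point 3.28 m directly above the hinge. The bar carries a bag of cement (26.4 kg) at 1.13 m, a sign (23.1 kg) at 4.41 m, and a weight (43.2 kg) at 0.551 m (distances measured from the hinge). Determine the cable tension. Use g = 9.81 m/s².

Taking torques about the hinge:
Beam weight: 19.2 × 9.81 = 188.4 N down at 2.31 m → arm 2.31 m, τ = 188.4 × 2.31 = 435.2 N·m clockwise.
Bag of cement: 26.4 × 9.81 = 259 N down at 1.13 m → arm 1.13 m, τ = 259 × 1.13 = 292.7 N·m clockwise.
Sign: 23.1 × 9.81 = 226.6 N down at 4.41 m → arm 4.41 m, τ = 226.6 × 4.41 = 999.3 N·m clockwise.
Weight: 43.2 × 9.81 = 423.8 N down at 0.551 m → arm 0.551 m, τ = 423.8 × 0.551 = 233.5 N·m clockwise.
Total clockwise load moment = 1961 N·m.
The cable tension T acts at 4.62 m; only its component perpendicular to the bar, T sinθ, produces torque. sinθ = h/√(h²+d²) = 3.28/√(3.28²+4.62²) = 0.5789.
Balancing moments: T × 4.62 × 0.5789 = 1961, giving T = 1961 / 2.675 = 733 N.

T ≈ 733 N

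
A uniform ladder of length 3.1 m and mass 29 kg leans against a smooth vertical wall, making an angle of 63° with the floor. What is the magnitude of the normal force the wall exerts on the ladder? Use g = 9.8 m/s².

N_wall ≈ 72.4 N

Choose the foot of the ladder as the axis so the floor normal and friction both act there and drop out.
Ladder weight 29×9.8 = 284.2 N acts at 1.55 m along the ladder; its horizontal arm is 1.55·cos63° = 0.7037 m → τ = 200 N·m clockwise.
Wall normal N acts horizontally at the top; its moment arm is the height L sinθ = 3.1·sin63° = 2.762 m, counterclockwise.
Setting net torque to zero: N × 2.762 = 200 → N = 72.4 N.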